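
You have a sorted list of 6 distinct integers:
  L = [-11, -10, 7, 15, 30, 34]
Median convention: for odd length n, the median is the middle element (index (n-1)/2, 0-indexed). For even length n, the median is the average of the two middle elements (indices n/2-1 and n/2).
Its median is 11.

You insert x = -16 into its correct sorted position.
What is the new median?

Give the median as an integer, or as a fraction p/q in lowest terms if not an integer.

Old list (sorted, length 6): [-11, -10, 7, 15, 30, 34]
Old median = 11
Insert x = -16
Old length even (6). Middle pair: indices 2,3 = 7,15.
New length odd (7). New median = single middle element.
x = -16: 0 elements are < x, 6 elements are > x.
New sorted list: [-16, -11, -10, 7, 15, 30, 34]
New median = 7

Answer: 7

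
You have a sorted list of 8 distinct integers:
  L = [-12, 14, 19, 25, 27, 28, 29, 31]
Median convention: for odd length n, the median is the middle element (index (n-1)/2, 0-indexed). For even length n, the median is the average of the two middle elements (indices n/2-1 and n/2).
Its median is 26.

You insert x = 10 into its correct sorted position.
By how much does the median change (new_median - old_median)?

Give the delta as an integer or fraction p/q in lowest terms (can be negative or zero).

Answer: -1

Derivation:
Old median = 26
After inserting x = 10: new sorted = [-12, 10, 14, 19, 25, 27, 28, 29, 31]
New median = 25
Delta = 25 - 26 = -1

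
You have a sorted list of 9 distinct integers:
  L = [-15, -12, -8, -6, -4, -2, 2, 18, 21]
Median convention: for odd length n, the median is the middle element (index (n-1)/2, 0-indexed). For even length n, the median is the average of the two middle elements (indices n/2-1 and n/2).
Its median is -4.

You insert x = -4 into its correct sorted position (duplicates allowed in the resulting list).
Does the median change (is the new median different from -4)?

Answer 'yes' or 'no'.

Old median = -4
Insert x = -4
New median = -4
Changed? no

Answer: no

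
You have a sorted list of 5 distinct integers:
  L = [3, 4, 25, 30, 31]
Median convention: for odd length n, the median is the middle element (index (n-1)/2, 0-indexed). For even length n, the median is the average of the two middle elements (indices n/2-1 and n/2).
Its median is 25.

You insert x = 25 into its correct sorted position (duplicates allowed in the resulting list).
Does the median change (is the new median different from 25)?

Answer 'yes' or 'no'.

Old median = 25
Insert x = 25
New median = 25
Changed? no

Answer: no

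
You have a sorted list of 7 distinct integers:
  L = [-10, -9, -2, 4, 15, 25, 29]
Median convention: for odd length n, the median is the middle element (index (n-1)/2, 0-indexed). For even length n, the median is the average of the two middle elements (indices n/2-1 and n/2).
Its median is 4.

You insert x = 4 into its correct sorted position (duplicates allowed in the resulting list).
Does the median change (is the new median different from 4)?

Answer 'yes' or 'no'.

Answer: no

Derivation:
Old median = 4
Insert x = 4
New median = 4
Changed? no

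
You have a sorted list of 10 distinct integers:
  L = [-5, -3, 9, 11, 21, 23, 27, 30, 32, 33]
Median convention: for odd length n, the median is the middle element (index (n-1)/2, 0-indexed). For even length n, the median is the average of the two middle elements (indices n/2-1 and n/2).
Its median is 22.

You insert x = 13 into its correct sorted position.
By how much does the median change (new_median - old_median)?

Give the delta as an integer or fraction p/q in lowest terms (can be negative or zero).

Answer: -1

Derivation:
Old median = 22
After inserting x = 13: new sorted = [-5, -3, 9, 11, 13, 21, 23, 27, 30, 32, 33]
New median = 21
Delta = 21 - 22 = -1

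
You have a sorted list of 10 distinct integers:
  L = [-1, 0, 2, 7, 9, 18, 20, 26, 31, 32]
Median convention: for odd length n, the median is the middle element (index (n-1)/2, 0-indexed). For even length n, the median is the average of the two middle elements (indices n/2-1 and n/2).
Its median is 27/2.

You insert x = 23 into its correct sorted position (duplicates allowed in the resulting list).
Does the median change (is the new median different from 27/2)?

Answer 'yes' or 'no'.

Answer: yes

Derivation:
Old median = 27/2
Insert x = 23
New median = 18
Changed? yes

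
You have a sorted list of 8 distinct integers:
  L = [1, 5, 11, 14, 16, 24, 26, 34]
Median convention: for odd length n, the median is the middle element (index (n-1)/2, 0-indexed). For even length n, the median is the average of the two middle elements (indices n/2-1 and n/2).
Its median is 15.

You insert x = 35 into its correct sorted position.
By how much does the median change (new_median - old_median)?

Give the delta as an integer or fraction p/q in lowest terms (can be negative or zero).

Answer: 1

Derivation:
Old median = 15
After inserting x = 35: new sorted = [1, 5, 11, 14, 16, 24, 26, 34, 35]
New median = 16
Delta = 16 - 15 = 1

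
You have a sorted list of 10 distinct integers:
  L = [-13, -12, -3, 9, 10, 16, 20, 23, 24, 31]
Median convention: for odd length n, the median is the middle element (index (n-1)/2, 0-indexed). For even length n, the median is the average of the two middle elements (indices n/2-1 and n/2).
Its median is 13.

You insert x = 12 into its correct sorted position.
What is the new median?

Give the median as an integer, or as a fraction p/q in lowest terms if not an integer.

Answer: 12

Derivation:
Old list (sorted, length 10): [-13, -12, -3, 9, 10, 16, 20, 23, 24, 31]
Old median = 13
Insert x = 12
Old length even (10). Middle pair: indices 4,5 = 10,16.
New length odd (11). New median = single middle element.
x = 12: 5 elements are < x, 5 elements are > x.
New sorted list: [-13, -12, -3, 9, 10, 12, 16, 20, 23, 24, 31]
New median = 12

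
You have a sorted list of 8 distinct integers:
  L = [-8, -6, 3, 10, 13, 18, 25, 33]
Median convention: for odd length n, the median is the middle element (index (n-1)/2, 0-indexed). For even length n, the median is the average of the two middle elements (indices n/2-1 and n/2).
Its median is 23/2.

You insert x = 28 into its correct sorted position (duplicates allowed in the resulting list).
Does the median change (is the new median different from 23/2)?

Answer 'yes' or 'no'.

Old median = 23/2
Insert x = 28
New median = 13
Changed? yes

Answer: yes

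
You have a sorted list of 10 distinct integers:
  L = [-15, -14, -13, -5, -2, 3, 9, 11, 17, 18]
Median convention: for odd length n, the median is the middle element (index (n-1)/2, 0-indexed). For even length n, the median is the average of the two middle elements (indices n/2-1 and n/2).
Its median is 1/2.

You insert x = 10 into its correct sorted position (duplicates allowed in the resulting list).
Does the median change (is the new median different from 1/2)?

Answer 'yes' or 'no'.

Old median = 1/2
Insert x = 10
New median = 3
Changed? yes

Answer: yes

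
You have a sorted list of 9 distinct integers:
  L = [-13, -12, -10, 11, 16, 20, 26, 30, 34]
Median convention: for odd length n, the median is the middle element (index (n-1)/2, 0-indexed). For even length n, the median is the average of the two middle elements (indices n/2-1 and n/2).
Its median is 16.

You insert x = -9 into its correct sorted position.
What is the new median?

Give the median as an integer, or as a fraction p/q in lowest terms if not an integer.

Old list (sorted, length 9): [-13, -12, -10, 11, 16, 20, 26, 30, 34]
Old median = 16
Insert x = -9
Old length odd (9). Middle was index 4 = 16.
New length even (10). New median = avg of two middle elements.
x = -9: 3 elements are < x, 6 elements are > x.
New sorted list: [-13, -12, -10, -9, 11, 16, 20, 26, 30, 34]
New median = 27/2

Answer: 27/2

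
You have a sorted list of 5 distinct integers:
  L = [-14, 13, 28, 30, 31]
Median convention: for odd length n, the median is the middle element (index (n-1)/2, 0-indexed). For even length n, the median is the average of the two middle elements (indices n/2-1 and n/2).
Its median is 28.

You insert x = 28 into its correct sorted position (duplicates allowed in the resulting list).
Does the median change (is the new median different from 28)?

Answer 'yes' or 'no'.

Old median = 28
Insert x = 28
New median = 28
Changed? no

Answer: no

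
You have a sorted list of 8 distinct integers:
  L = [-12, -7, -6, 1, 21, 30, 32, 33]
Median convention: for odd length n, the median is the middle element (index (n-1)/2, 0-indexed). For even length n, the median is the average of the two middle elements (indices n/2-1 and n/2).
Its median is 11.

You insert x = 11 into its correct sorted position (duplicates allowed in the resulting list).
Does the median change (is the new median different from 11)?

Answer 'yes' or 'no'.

Answer: no

Derivation:
Old median = 11
Insert x = 11
New median = 11
Changed? no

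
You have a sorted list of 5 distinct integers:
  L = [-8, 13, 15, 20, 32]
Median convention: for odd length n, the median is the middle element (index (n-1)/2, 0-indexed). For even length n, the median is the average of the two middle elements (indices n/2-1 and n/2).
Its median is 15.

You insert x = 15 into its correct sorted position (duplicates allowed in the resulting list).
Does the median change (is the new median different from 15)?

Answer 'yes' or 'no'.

Old median = 15
Insert x = 15
New median = 15
Changed? no

Answer: no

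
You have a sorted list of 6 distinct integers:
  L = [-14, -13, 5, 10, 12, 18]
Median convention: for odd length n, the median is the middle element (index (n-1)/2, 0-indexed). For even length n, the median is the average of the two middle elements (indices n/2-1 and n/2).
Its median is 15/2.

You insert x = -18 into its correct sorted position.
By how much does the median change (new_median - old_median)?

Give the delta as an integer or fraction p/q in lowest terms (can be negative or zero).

Old median = 15/2
After inserting x = -18: new sorted = [-18, -14, -13, 5, 10, 12, 18]
New median = 5
Delta = 5 - 15/2 = -5/2

Answer: -5/2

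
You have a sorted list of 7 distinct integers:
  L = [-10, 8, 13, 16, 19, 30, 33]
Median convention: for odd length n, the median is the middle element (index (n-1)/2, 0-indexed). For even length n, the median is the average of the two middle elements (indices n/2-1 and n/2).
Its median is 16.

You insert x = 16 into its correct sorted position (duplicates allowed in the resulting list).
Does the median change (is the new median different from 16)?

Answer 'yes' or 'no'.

Old median = 16
Insert x = 16
New median = 16
Changed? no

Answer: no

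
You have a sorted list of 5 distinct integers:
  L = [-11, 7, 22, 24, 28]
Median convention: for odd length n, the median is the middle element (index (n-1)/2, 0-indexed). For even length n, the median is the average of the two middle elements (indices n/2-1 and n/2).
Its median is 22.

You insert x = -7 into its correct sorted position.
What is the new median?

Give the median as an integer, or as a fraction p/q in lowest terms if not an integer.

Answer: 29/2

Derivation:
Old list (sorted, length 5): [-11, 7, 22, 24, 28]
Old median = 22
Insert x = -7
Old length odd (5). Middle was index 2 = 22.
New length even (6). New median = avg of two middle elements.
x = -7: 1 elements are < x, 4 elements are > x.
New sorted list: [-11, -7, 7, 22, 24, 28]
New median = 29/2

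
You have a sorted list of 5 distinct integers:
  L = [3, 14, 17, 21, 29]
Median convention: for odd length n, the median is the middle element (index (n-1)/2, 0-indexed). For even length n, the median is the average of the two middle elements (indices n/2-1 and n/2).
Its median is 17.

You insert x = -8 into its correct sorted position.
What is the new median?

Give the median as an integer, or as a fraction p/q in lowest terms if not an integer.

Old list (sorted, length 5): [3, 14, 17, 21, 29]
Old median = 17
Insert x = -8
Old length odd (5). Middle was index 2 = 17.
New length even (6). New median = avg of two middle elements.
x = -8: 0 elements are < x, 5 elements are > x.
New sorted list: [-8, 3, 14, 17, 21, 29]
New median = 31/2

Answer: 31/2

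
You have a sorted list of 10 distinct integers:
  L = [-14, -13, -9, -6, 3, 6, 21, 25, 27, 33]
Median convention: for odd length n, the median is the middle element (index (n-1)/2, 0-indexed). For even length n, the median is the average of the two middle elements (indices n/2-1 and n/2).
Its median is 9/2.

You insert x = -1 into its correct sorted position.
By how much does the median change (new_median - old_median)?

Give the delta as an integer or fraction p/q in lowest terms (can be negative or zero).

Answer: -3/2

Derivation:
Old median = 9/2
After inserting x = -1: new sorted = [-14, -13, -9, -6, -1, 3, 6, 21, 25, 27, 33]
New median = 3
Delta = 3 - 9/2 = -3/2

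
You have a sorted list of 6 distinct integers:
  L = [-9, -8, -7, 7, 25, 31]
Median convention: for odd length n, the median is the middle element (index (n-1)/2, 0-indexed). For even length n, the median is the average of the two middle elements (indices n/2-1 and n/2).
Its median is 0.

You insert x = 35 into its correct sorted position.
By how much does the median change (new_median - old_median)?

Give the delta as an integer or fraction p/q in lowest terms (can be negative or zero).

Answer: 7

Derivation:
Old median = 0
After inserting x = 35: new sorted = [-9, -8, -7, 7, 25, 31, 35]
New median = 7
Delta = 7 - 0 = 7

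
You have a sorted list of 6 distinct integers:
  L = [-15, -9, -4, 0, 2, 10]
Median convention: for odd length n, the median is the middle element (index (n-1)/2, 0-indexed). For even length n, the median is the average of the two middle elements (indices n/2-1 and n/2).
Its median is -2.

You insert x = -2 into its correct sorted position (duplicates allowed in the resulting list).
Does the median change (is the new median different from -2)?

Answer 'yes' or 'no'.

Old median = -2
Insert x = -2
New median = -2
Changed? no

Answer: no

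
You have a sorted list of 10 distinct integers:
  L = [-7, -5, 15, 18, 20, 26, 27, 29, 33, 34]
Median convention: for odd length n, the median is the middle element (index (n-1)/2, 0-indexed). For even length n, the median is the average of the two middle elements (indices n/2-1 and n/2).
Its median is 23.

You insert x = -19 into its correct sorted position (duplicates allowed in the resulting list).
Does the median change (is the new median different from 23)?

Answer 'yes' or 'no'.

Old median = 23
Insert x = -19
New median = 20
Changed? yes

Answer: yes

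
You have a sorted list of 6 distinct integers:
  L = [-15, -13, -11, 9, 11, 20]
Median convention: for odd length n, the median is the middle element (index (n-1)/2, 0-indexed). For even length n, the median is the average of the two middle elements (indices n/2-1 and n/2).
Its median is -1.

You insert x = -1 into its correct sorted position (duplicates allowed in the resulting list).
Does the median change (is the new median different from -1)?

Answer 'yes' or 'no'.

Old median = -1
Insert x = -1
New median = -1
Changed? no

Answer: no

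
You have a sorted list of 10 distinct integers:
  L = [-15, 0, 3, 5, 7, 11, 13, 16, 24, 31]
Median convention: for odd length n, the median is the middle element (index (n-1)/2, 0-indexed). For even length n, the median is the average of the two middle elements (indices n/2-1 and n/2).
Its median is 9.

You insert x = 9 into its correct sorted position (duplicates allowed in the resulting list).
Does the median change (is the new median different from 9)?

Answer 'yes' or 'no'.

Answer: no

Derivation:
Old median = 9
Insert x = 9
New median = 9
Changed? no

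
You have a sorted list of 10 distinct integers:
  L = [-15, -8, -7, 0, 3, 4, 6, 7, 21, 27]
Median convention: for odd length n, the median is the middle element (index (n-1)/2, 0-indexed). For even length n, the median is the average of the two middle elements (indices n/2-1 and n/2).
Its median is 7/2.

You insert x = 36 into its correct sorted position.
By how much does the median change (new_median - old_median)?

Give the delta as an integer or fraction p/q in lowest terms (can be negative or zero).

Old median = 7/2
After inserting x = 36: new sorted = [-15, -8, -7, 0, 3, 4, 6, 7, 21, 27, 36]
New median = 4
Delta = 4 - 7/2 = 1/2

Answer: 1/2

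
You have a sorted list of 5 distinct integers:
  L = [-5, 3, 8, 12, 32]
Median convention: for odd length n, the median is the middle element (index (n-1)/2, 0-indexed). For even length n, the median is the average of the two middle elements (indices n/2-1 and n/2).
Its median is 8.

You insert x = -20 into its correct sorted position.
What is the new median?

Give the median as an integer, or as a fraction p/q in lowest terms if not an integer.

Answer: 11/2

Derivation:
Old list (sorted, length 5): [-5, 3, 8, 12, 32]
Old median = 8
Insert x = -20
Old length odd (5). Middle was index 2 = 8.
New length even (6). New median = avg of two middle elements.
x = -20: 0 elements are < x, 5 elements are > x.
New sorted list: [-20, -5, 3, 8, 12, 32]
New median = 11/2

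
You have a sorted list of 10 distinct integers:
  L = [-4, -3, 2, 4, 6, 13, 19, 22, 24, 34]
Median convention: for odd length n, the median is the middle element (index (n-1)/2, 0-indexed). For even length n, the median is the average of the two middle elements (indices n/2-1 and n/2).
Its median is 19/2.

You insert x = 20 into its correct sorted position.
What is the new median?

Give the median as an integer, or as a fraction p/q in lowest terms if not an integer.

Answer: 13

Derivation:
Old list (sorted, length 10): [-4, -3, 2, 4, 6, 13, 19, 22, 24, 34]
Old median = 19/2
Insert x = 20
Old length even (10). Middle pair: indices 4,5 = 6,13.
New length odd (11). New median = single middle element.
x = 20: 7 elements are < x, 3 elements are > x.
New sorted list: [-4, -3, 2, 4, 6, 13, 19, 20, 22, 24, 34]
New median = 13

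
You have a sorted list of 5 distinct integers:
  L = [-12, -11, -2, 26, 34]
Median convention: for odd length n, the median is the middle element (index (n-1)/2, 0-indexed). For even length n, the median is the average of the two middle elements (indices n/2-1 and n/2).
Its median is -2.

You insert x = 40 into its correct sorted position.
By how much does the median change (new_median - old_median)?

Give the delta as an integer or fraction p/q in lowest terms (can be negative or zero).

Old median = -2
After inserting x = 40: new sorted = [-12, -11, -2, 26, 34, 40]
New median = 12
Delta = 12 - -2 = 14

Answer: 14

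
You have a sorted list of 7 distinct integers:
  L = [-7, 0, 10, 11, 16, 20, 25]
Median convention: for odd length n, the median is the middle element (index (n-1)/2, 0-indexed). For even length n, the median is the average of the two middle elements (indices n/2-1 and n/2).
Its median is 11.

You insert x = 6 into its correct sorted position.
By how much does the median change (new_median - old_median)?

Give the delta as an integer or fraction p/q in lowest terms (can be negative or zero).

Answer: -1/2

Derivation:
Old median = 11
After inserting x = 6: new sorted = [-7, 0, 6, 10, 11, 16, 20, 25]
New median = 21/2
Delta = 21/2 - 11 = -1/2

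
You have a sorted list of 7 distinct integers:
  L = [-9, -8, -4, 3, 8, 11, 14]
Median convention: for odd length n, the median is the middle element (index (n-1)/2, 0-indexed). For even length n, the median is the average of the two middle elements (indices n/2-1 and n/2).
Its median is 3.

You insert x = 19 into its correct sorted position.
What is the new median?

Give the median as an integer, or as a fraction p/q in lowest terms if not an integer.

Answer: 11/2

Derivation:
Old list (sorted, length 7): [-9, -8, -4, 3, 8, 11, 14]
Old median = 3
Insert x = 19
Old length odd (7). Middle was index 3 = 3.
New length even (8). New median = avg of two middle elements.
x = 19: 7 elements are < x, 0 elements are > x.
New sorted list: [-9, -8, -4, 3, 8, 11, 14, 19]
New median = 11/2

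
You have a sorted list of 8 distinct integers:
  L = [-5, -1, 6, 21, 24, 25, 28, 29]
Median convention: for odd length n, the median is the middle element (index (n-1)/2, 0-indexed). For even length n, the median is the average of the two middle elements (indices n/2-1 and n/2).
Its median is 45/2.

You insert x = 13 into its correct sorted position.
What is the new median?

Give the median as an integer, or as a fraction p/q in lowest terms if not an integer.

Old list (sorted, length 8): [-5, -1, 6, 21, 24, 25, 28, 29]
Old median = 45/2
Insert x = 13
Old length even (8). Middle pair: indices 3,4 = 21,24.
New length odd (9). New median = single middle element.
x = 13: 3 elements are < x, 5 elements are > x.
New sorted list: [-5, -1, 6, 13, 21, 24, 25, 28, 29]
New median = 21

Answer: 21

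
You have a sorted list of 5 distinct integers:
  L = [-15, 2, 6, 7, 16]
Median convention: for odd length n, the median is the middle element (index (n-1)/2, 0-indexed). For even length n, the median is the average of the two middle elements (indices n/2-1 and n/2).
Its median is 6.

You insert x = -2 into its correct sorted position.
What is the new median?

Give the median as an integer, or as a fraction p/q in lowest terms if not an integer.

Old list (sorted, length 5): [-15, 2, 6, 7, 16]
Old median = 6
Insert x = -2
Old length odd (5). Middle was index 2 = 6.
New length even (6). New median = avg of two middle elements.
x = -2: 1 elements are < x, 4 elements are > x.
New sorted list: [-15, -2, 2, 6, 7, 16]
New median = 4

Answer: 4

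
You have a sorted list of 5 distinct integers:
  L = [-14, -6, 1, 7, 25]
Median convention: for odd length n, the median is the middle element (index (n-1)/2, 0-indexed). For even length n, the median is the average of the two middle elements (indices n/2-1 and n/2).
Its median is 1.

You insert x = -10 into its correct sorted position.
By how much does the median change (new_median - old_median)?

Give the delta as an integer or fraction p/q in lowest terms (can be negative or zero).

Old median = 1
After inserting x = -10: new sorted = [-14, -10, -6, 1, 7, 25]
New median = -5/2
Delta = -5/2 - 1 = -7/2

Answer: -7/2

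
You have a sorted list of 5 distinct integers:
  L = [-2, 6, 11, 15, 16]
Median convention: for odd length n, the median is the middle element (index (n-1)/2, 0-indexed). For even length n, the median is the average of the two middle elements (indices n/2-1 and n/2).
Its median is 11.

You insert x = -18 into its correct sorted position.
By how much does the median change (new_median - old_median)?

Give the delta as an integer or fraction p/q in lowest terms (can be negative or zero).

Answer: -5/2

Derivation:
Old median = 11
After inserting x = -18: new sorted = [-18, -2, 6, 11, 15, 16]
New median = 17/2
Delta = 17/2 - 11 = -5/2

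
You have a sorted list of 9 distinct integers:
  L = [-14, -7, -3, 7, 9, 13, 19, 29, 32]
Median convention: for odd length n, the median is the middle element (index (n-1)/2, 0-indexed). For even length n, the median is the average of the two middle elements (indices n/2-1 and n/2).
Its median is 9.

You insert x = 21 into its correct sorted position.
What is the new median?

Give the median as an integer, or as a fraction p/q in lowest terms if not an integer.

Old list (sorted, length 9): [-14, -7, -3, 7, 9, 13, 19, 29, 32]
Old median = 9
Insert x = 21
Old length odd (9). Middle was index 4 = 9.
New length even (10). New median = avg of two middle elements.
x = 21: 7 elements are < x, 2 elements are > x.
New sorted list: [-14, -7, -3, 7, 9, 13, 19, 21, 29, 32]
New median = 11

Answer: 11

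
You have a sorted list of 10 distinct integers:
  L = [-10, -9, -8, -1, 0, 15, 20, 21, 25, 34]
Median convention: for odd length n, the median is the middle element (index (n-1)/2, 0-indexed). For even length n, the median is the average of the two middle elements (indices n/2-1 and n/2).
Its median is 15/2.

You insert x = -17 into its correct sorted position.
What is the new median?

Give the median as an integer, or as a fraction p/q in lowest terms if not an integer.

Answer: 0

Derivation:
Old list (sorted, length 10): [-10, -9, -8, -1, 0, 15, 20, 21, 25, 34]
Old median = 15/2
Insert x = -17
Old length even (10). Middle pair: indices 4,5 = 0,15.
New length odd (11). New median = single middle element.
x = -17: 0 elements are < x, 10 elements are > x.
New sorted list: [-17, -10, -9, -8, -1, 0, 15, 20, 21, 25, 34]
New median = 0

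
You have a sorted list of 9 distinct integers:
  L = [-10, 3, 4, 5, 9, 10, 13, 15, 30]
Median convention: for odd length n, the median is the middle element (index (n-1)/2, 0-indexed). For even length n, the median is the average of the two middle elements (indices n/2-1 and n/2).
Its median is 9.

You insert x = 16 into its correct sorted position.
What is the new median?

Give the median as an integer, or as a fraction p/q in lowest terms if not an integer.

Old list (sorted, length 9): [-10, 3, 4, 5, 9, 10, 13, 15, 30]
Old median = 9
Insert x = 16
Old length odd (9). Middle was index 4 = 9.
New length even (10). New median = avg of two middle elements.
x = 16: 8 elements are < x, 1 elements are > x.
New sorted list: [-10, 3, 4, 5, 9, 10, 13, 15, 16, 30]
New median = 19/2

Answer: 19/2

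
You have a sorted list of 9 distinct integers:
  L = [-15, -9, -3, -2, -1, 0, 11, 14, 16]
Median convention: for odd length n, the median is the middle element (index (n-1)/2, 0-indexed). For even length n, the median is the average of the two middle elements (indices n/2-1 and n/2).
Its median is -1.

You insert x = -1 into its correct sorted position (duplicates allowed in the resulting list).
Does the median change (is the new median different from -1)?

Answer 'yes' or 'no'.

Old median = -1
Insert x = -1
New median = -1
Changed? no

Answer: no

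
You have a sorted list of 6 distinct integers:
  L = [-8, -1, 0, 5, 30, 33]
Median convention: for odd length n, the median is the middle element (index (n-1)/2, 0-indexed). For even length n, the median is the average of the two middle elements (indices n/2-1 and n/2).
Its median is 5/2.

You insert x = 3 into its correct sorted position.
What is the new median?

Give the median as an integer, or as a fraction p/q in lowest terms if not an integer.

Old list (sorted, length 6): [-8, -1, 0, 5, 30, 33]
Old median = 5/2
Insert x = 3
Old length even (6). Middle pair: indices 2,3 = 0,5.
New length odd (7). New median = single middle element.
x = 3: 3 elements are < x, 3 elements are > x.
New sorted list: [-8, -1, 0, 3, 5, 30, 33]
New median = 3

Answer: 3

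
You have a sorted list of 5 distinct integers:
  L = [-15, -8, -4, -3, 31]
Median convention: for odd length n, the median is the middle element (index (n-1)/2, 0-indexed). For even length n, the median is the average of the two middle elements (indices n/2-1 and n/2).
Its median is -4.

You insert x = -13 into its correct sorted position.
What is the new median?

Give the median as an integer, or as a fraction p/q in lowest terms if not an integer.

Answer: -6

Derivation:
Old list (sorted, length 5): [-15, -8, -4, -3, 31]
Old median = -4
Insert x = -13
Old length odd (5). Middle was index 2 = -4.
New length even (6). New median = avg of two middle elements.
x = -13: 1 elements are < x, 4 elements are > x.
New sorted list: [-15, -13, -8, -4, -3, 31]
New median = -6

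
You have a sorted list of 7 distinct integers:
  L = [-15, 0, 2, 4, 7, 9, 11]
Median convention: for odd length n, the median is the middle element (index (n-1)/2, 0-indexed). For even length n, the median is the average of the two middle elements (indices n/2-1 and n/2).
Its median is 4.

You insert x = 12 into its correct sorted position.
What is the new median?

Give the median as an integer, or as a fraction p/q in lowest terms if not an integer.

Answer: 11/2

Derivation:
Old list (sorted, length 7): [-15, 0, 2, 4, 7, 9, 11]
Old median = 4
Insert x = 12
Old length odd (7). Middle was index 3 = 4.
New length even (8). New median = avg of two middle elements.
x = 12: 7 elements are < x, 0 elements are > x.
New sorted list: [-15, 0, 2, 4, 7, 9, 11, 12]
New median = 11/2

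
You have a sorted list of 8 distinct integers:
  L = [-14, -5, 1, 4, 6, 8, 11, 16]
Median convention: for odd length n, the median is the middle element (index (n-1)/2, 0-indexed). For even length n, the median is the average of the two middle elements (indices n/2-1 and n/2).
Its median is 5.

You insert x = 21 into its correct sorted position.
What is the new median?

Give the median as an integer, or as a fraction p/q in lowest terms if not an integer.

Answer: 6

Derivation:
Old list (sorted, length 8): [-14, -5, 1, 4, 6, 8, 11, 16]
Old median = 5
Insert x = 21
Old length even (8). Middle pair: indices 3,4 = 4,6.
New length odd (9). New median = single middle element.
x = 21: 8 elements are < x, 0 elements are > x.
New sorted list: [-14, -5, 1, 4, 6, 8, 11, 16, 21]
New median = 6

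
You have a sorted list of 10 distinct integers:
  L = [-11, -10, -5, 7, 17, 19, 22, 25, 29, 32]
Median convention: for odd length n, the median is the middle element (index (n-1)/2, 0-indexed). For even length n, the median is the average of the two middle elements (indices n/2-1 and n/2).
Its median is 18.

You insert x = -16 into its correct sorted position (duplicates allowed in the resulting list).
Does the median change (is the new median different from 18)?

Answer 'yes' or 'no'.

Answer: yes

Derivation:
Old median = 18
Insert x = -16
New median = 17
Changed? yes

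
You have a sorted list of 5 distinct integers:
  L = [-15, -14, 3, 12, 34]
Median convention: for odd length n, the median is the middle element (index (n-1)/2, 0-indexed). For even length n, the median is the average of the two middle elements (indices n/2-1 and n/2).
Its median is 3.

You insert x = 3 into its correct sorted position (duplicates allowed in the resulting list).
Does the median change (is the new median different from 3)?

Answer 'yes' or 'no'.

Old median = 3
Insert x = 3
New median = 3
Changed? no

Answer: no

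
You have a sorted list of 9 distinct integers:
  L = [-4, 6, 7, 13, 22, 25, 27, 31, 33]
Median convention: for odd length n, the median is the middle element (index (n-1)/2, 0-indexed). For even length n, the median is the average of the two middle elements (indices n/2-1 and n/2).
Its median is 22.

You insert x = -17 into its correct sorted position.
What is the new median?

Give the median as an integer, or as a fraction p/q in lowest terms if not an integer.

Old list (sorted, length 9): [-4, 6, 7, 13, 22, 25, 27, 31, 33]
Old median = 22
Insert x = -17
Old length odd (9). Middle was index 4 = 22.
New length even (10). New median = avg of two middle elements.
x = -17: 0 elements are < x, 9 elements are > x.
New sorted list: [-17, -4, 6, 7, 13, 22, 25, 27, 31, 33]
New median = 35/2

Answer: 35/2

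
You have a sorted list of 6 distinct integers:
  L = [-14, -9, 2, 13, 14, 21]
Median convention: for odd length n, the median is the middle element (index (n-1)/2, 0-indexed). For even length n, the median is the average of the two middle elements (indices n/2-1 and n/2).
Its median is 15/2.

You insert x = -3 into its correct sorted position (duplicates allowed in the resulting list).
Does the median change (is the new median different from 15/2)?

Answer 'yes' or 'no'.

Old median = 15/2
Insert x = -3
New median = 2
Changed? yes

Answer: yes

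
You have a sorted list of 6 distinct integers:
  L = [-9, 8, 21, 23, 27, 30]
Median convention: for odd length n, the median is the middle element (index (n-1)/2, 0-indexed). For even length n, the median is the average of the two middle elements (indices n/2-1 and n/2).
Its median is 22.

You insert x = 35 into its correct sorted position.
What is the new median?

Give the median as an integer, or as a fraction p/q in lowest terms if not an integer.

Old list (sorted, length 6): [-9, 8, 21, 23, 27, 30]
Old median = 22
Insert x = 35
Old length even (6). Middle pair: indices 2,3 = 21,23.
New length odd (7). New median = single middle element.
x = 35: 6 elements are < x, 0 elements are > x.
New sorted list: [-9, 8, 21, 23, 27, 30, 35]
New median = 23

Answer: 23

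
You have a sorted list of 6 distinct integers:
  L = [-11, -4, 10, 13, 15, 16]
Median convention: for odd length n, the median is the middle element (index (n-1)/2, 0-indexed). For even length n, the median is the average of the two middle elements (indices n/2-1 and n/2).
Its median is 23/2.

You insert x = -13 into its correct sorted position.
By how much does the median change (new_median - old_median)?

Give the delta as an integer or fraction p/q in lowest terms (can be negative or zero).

Answer: -3/2

Derivation:
Old median = 23/2
After inserting x = -13: new sorted = [-13, -11, -4, 10, 13, 15, 16]
New median = 10
Delta = 10 - 23/2 = -3/2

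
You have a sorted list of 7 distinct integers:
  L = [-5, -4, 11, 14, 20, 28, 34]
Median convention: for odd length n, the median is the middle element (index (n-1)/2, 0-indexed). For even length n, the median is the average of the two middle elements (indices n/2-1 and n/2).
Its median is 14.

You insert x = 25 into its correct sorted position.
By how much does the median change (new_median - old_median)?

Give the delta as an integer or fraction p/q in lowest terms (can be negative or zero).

Answer: 3

Derivation:
Old median = 14
After inserting x = 25: new sorted = [-5, -4, 11, 14, 20, 25, 28, 34]
New median = 17
Delta = 17 - 14 = 3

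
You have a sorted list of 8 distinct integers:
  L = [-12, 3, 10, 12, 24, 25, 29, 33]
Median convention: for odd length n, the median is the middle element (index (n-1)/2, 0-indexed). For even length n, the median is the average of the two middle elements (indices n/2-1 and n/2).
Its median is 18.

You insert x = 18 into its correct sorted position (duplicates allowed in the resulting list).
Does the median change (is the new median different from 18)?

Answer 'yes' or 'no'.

Answer: no

Derivation:
Old median = 18
Insert x = 18
New median = 18
Changed? no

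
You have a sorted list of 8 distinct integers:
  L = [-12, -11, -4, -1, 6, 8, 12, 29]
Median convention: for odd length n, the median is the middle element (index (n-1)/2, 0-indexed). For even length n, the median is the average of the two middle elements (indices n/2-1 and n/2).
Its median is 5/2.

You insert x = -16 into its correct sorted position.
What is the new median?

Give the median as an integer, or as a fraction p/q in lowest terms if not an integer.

Answer: -1

Derivation:
Old list (sorted, length 8): [-12, -11, -4, -1, 6, 8, 12, 29]
Old median = 5/2
Insert x = -16
Old length even (8). Middle pair: indices 3,4 = -1,6.
New length odd (9). New median = single middle element.
x = -16: 0 elements are < x, 8 elements are > x.
New sorted list: [-16, -12, -11, -4, -1, 6, 8, 12, 29]
New median = -1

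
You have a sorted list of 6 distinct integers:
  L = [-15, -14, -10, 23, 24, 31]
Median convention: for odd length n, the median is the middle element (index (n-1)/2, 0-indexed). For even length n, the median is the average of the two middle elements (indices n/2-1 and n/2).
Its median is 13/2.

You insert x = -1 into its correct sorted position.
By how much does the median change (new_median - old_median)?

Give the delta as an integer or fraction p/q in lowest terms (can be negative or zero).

Old median = 13/2
After inserting x = -1: new sorted = [-15, -14, -10, -1, 23, 24, 31]
New median = -1
Delta = -1 - 13/2 = -15/2

Answer: -15/2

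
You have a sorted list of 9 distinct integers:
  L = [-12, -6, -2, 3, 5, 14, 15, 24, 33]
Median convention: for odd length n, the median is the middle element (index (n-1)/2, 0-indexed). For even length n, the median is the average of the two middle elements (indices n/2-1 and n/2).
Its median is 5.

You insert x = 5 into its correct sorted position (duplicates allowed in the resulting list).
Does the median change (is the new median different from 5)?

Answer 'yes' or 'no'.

Answer: no

Derivation:
Old median = 5
Insert x = 5
New median = 5
Changed? no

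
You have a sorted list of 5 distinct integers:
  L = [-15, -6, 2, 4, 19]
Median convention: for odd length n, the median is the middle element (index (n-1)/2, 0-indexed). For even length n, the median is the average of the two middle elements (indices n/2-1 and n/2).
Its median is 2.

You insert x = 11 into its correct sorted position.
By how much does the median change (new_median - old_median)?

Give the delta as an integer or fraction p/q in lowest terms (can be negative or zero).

Old median = 2
After inserting x = 11: new sorted = [-15, -6, 2, 4, 11, 19]
New median = 3
Delta = 3 - 2 = 1

Answer: 1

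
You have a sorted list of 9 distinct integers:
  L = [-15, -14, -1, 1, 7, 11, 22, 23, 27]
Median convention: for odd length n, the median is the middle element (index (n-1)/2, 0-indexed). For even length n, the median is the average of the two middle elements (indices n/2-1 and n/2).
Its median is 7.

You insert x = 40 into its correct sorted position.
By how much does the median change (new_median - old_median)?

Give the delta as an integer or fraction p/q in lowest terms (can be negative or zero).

Answer: 2

Derivation:
Old median = 7
After inserting x = 40: new sorted = [-15, -14, -1, 1, 7, 11, 22, 23, 27, 40]
New median = 9
Delta = 9 - 7 = 2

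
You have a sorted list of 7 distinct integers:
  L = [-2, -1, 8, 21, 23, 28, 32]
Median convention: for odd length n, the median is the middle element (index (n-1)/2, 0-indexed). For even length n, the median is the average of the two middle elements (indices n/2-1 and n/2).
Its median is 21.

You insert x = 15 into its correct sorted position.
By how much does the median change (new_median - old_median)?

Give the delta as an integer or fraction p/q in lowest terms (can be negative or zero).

Answer: -3

Derivation:
Old median = 21
After inserting x = 15: new sorted = [-2, -1, 8, 15, 21, 23, 28, 32]
New median = 18
Delta = 18 - 21 = -3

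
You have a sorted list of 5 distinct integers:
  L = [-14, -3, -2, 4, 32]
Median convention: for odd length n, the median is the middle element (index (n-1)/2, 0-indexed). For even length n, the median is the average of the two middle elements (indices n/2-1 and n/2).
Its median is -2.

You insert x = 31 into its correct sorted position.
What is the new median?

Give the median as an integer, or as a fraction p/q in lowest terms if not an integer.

Old list (sorted, length 5): [-14, -3, -2, 4, 32]
Old median = -2
Insert x = 31
Old length odd (5). Middle was index 2 = -2.
New length even (6). New median = avg of two middle elements.
x = 31: 4 elements are < x, 1 elements are > x.
New sorted list: [-14, -3, -2, 4, 31, 32]
New median = 1

Answer: 1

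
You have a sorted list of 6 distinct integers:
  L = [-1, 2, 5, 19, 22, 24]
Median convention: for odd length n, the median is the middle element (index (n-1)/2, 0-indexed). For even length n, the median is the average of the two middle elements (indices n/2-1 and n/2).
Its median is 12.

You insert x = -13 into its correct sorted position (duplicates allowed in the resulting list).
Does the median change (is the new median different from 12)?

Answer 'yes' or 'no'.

Answer: yes

Derivation:
Old median = 12
Insert x = -13
New median = 5
Changed? yes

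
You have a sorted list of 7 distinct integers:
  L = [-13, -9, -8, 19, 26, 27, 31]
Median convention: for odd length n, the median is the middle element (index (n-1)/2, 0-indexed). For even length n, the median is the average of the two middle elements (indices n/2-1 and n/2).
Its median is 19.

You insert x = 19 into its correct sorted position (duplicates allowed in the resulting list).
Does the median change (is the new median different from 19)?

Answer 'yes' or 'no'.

Answer: no

Derivation:
Old median = 19
Insert x = 19
New median = 19
Changed? no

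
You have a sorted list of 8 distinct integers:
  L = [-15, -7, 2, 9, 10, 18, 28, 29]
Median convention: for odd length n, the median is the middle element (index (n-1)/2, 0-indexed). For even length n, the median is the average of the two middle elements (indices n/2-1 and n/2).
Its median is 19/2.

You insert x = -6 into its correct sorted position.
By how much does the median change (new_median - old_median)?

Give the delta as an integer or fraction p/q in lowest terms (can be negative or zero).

Answer: -1/2

Derivation:
Old median = 19/2
After inserting x = -6: new sorted = [-15, -7, -6, 2, 9, 10, 18, 28, 29]
New median = 9
Delta = 9 - 19/2 = -1/2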